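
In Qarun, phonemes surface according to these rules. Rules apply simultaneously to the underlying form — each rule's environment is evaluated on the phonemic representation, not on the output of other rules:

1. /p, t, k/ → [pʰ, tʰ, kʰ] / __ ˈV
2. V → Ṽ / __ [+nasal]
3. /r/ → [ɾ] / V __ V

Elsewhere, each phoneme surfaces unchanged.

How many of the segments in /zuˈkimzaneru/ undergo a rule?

4

Segments that undergo a rule: /k/ → [kʰ] (rule 1); /i/ → [ĩ] (rule 2); /a/ → [ã] (rule 2); /r/ → [ɾ] (rule 3).
All other segments surface unchanged.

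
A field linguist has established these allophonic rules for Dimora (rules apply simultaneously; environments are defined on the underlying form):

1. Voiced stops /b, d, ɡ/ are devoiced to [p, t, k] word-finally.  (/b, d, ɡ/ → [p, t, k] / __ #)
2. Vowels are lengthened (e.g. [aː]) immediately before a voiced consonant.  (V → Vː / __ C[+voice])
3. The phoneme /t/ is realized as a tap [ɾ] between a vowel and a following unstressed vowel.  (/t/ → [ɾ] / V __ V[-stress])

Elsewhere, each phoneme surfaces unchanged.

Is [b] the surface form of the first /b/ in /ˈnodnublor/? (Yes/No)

/b/ (between /u/ and /l/) is in the target of rule 1 but the environment (word-finally) is not met → [b].
The actual realization is [b], which matches [b].

Yes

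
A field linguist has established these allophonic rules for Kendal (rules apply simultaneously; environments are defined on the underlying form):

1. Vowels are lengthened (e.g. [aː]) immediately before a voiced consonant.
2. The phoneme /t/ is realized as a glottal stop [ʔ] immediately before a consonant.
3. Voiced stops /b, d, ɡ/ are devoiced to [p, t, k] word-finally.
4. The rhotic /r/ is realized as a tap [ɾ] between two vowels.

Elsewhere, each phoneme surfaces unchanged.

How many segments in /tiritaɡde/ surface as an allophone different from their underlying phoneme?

Segments that undergo a rule: /i/ → [iː] (rule 1); /r/ → [ɾ] (rule 4); /a/ → [aː] (rule 1).
All other segments surface unchanged.

3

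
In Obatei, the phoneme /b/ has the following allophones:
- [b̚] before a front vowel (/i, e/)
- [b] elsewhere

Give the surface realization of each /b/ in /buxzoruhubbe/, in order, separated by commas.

Occurrence 1 (position 1): no conditioning environment matches → elsewhere allophone [b].
Occurrence 2 (position 10): no conditioning environment matches → elsewhere allophone [b].
Occurrence 3 (position 11): before a front vowel (/i, e/) → [b̚].

[b], [b], [b̚]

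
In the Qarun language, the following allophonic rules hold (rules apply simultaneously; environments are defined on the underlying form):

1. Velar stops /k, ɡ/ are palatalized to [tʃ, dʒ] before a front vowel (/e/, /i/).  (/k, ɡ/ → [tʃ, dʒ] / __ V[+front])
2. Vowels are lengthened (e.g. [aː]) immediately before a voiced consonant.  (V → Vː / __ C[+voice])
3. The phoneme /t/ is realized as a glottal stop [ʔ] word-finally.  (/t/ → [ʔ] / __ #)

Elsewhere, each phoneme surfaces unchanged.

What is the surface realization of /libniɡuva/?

/i/ (between /l/ and /b/): before a voiced consonant, so rule 2 applies → [iː].
/i/ meets the environment for rule 2 (before a voiced consonant) → [iː].
/ɡ/ (between /i/ and /u/) is in the target of rule 1 but the environment (before a front vowel) is not met → [ɡ].
/u/ meets the environment for rule 2 (before a voiced consonant) → [uː].
/a/ (word-final) is in the target of rule 2 but the environment (before a voiced consonant) is not met → [a].

[liːbniːɡuːva]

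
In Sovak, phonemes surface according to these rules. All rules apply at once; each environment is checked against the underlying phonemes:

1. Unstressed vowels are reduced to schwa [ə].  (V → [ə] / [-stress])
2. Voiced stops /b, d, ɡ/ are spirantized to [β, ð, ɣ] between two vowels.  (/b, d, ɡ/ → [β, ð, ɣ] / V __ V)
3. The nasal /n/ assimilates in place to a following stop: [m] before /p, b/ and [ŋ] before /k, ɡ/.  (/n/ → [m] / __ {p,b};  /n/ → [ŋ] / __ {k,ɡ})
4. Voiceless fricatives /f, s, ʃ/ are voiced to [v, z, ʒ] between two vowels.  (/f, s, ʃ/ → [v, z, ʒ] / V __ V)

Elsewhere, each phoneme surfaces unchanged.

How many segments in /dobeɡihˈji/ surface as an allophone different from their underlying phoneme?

5

Segments that undergo a rule: /o/ → [ə] (rule 1); /b/ → [β] (rule 2); /e/ → [ə] (rule 1); /ɡ/ → [ɣ] (rule 2); /i/ → [ə] (rule 1).
All other segments surface unchanged.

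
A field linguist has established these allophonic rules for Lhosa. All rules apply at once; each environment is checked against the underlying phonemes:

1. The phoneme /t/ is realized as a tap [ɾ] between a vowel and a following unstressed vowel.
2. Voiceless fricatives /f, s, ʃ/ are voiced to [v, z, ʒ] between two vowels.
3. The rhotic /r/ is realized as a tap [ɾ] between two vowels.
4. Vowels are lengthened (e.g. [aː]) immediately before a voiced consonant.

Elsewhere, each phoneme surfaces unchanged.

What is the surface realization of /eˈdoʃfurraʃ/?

[eːˈdoʃfuːrraʃ]

/e/ meets the environment for rule 4 (before a voiced consonant) → [eː].
/d/ stays [d].
/o/ (between /d/ and /ʃ/) is in the target of rule 4 but the environment (before a voiced consonant) is not met → [o].
/ʃ/ — between /o/ and /f/; rule 2 does not apply here → [ʃ].
/f/ (between /ʃ/ and /u/): rule 2 targets it, but not between two vowels → unchanged [f].
/u/ (between /f/ and /r/) occurs before a voiced consonant → [uː] by rule 4.
/r/ (between /u/ and /r/) is in the target of rule 3 but the environment (between two vowels) is not met → [r].
/r/ (between /r/ and /a/) is in the target of rule 3 but the environment (between two vowels) is not met → [r].
/a/ (between /r/ and /ʃ/) is in the target of rule 4 but the environment (before a voiced consonant) is not met → [a].
/ʃ/ (word-final) is in the target of rule 2 but the environment (between two vowels) is not met → [ʃ].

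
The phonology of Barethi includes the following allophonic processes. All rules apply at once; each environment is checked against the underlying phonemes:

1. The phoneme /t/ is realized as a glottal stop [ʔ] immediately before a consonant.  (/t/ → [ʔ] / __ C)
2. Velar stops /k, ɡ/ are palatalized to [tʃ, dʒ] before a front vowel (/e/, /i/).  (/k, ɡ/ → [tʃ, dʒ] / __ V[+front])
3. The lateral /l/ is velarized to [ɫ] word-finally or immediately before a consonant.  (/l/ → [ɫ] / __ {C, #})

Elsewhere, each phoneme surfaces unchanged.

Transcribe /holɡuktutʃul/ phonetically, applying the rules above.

[hoɫɡuktuʔʃuɫ]

/l/ — between /o/ and /ɡ/, word-finally or immediately before a consonant — surfaces as [ɫ] (rule 3).
/ɡ/ — between /l/ and /u/; rule 2 does not apply here → [ɡ].
/k/ (between /u/ and /t/) fails the environment for rule 2, so it stays [k].
/t/ (between /k/ and /u/): rule 1 targets it, but not immediately before a consonant → unchanged [t].
/t/ (between /u/ and /ʃ/) occurs immediately before a consonant → [ʔ] by rule 1.
Rule 3 applies to /l/ (word-final: word-finally or immediately before a consonant) → [ɫ].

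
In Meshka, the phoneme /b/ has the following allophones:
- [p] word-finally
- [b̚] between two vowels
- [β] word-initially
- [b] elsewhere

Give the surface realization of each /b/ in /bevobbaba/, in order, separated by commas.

Occurrence 1 (position 1): word-initially → [β].
Occurrence 2 (position 5): no conditioning environment matches → elsewhere allophone [b].
Occurrence 3 (position 6): no conditioning environment matches → elsewhere allophone [b].
Occurrence 4 (position 8): between two vowels → [b̚].

[β], [b], [b], [b̚]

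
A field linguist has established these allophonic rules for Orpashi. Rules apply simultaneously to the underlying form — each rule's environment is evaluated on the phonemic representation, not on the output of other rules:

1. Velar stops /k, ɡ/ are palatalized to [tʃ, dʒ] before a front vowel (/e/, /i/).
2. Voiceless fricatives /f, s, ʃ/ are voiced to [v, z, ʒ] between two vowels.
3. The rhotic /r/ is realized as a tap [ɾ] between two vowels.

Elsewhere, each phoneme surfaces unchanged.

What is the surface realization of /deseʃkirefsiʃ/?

/d/ (word-initial) is unaffected → [d].
/e/ stays [e].
/s/ (between /e/ and /e/): between two vowels, so rule 2 applies → [z].
/e/ — not in any rule's target class → [e].
/ʃ/ (between /e/ and /k/) fails the environment for rule 2, so it stays [ʃ].
/k/ (between /ʃ/ and /i/): before a front vowel, so rule 1 applies → [tʃ].
/i/ stays [i].
/r/ — between /i/ and /e/, between two vowels — surfaces as [ɾ] (rule 3).
/e/ — not in any rule's target class → [e].
/f/ (between /e/ and /s/): rule 2 targets it, but not between two vowels → unchanged [f].
/s/ (between /f/ and /i/): rule 2 targets it, but not between two vowels → unchanged [s].
/i/ stays [i].
/ʃ/ (word-final) is in the target of rule 2 but the environment (between two vowels) is not met → [ʃ].

[dezeʃtʃiɾefsiʃ]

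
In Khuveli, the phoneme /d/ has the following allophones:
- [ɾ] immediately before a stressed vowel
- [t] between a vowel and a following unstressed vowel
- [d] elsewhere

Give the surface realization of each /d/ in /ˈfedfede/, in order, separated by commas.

[d], [t]

Occurrence 1 (position 3): no conditioning environment matches → elsewhere allophone [d].
Occurrence 2 (position 6): between a vowel and a following unstressed vowel → [t].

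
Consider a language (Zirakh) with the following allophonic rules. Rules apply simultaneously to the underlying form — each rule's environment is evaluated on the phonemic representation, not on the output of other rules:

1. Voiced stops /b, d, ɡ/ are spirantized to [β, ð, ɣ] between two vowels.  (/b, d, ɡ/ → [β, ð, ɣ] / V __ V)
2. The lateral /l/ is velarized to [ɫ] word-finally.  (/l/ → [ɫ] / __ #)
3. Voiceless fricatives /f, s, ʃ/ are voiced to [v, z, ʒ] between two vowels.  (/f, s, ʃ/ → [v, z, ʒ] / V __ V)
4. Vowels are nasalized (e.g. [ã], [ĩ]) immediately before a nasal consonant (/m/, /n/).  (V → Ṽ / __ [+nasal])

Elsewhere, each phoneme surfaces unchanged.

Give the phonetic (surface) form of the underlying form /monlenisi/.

/m/ — not in any rule's target class → [m].
/o/ — between /m/ and /n/, before a nasal consonant — surfaces as [õ] (rule 4).
/n/ (between /o/ and /l/): no rule targets it → [n].
/l/ (between /n/ and /e/) fails the environment for rule 2, so it stays [l].
/e/ (between /l/ and /n/) occurs before a nasal consonant → [ẽ] by rule 4.
/n/ — not in any rule's target class → [n].
/i/ — between /n/ and /s/; rule 4 does not apply here → [i].
/s/ meets the environment for rule 3 (between two vowels) → [z].
/i/ (word-final) is in the target of rule 4 but the environment (before a nasal consonant) is not met → [i].

[mõnlẽnizi]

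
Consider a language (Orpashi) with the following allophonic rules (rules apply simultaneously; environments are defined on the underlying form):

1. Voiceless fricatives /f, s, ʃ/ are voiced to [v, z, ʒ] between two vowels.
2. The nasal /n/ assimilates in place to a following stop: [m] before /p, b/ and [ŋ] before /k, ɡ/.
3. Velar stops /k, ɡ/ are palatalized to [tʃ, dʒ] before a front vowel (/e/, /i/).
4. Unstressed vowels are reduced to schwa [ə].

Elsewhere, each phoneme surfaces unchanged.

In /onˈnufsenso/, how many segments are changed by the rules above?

Segments that undergo a rule: /o/ → [ə] (rule 4); /e/ → [ə] (rule 4); /o/ → [ə] (rule 4).
All other segments surface unchanged.

3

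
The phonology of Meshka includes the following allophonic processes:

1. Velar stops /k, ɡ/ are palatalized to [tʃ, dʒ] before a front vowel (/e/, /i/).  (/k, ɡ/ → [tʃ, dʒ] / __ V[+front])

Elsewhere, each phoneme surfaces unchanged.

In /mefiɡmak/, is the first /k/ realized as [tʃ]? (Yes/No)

/k/ (word-final) fails the environment for rule 1, so it stays [k].
The actual realization is [k], not [tʃ].

No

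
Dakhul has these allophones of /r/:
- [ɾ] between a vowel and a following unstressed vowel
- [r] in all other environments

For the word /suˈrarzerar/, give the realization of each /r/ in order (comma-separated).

[r], [r], [ɾ], [r]

Occurrence 1 (position 3): no conditioning environment matches → elsewhere allophone [r].
Occurrence 2 (position 5): no conditioning environment matches → elsewhere allophone [r].
Occurrence 3 (position 8): between a vowel and a following unstressed vowel → [ɾ].
Occurrence 4 (position 10): no conditioning environment matches → elsewhere allophone [r].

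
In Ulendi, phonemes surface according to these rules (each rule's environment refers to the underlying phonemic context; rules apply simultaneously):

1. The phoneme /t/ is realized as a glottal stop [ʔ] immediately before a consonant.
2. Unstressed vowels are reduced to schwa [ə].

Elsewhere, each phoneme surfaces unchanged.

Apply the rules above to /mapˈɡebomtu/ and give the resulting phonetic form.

[məpˈɡebəmtə]

/a/ meets the environment for rule 2 (in an unstressed syllable) → [ə].
/e/ (between /ɡ/ and /b/): rule 2 targets it, but not in an unstressed syllable → unchanged [e].
Rule 2 applies to /o/ (between /b/ and /m/: in an unstressed syllable) → [ə].
/t/ (between /m/ and /u/): rule 1 targets it, but not immediately before a consonant → unchanged [t].
/u/ meets the environment for rule 2 (in an unstressed syllable) → [ə].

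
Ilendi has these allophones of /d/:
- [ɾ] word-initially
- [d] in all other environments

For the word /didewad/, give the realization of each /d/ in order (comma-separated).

[ɾ], [d], [d]

Occurrence 1 (position 1): word-initially → [ɾ].
Occurrence 2 (position 3): no conditioning environment matches → elsewhere allophone [d].
Occurrence 3 (position 7): no conditioning environment matches → elsewhere allophone [d].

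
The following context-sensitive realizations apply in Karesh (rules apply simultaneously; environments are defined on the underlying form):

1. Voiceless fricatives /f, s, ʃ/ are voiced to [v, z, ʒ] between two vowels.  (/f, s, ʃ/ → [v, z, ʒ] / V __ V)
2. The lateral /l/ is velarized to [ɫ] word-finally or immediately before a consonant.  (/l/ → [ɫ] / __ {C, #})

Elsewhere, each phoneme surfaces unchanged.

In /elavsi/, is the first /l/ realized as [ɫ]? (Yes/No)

/l/ (between /e/ and /a/) fails the environment for rule 2, so it stays [l].
The actual realization is [l], not [ɫ].

No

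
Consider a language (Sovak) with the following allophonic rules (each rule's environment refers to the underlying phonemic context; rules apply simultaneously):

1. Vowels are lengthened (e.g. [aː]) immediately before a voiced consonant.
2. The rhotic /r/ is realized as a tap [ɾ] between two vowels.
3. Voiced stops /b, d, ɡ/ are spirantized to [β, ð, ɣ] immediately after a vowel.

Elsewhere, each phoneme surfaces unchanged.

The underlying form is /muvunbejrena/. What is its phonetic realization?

[muːvuːnbeːjreːna]

Rule 1 applies to /u/ (between /m/ and /v/: before a voiced consonant) → [uː].
/u/ meets the environment for rule 1 (before a voiced consonant) → [uː].
/b/ (between /n/ and /e/) is in the target of rule 3 but the environment (immediately after a vowel) is not met → [b].
/e/ (between /b/ and /j/): before a voiced consonant, so rule 1 applies → [eː].
/r/ (between /j/ and /e/): rule 2 targets it, but not between two vowels → unchanged [r].
/e/ (between /r/ and /n/) occurs before a voiced consonant → [eː] by rule 1.
/a/ (word-final) is in the target of rule 1 but the environment (before a voiced consonant) is not met → [a].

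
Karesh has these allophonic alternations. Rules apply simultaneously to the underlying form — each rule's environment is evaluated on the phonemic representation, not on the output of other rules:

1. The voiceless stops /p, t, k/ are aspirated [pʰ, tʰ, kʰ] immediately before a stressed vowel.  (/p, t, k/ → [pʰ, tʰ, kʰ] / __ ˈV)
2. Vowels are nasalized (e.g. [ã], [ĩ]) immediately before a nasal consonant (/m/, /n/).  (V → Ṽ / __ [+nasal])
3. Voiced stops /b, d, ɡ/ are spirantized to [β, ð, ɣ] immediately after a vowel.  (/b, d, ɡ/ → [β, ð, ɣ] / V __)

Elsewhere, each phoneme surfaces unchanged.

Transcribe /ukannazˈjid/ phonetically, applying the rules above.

/u/ (word-initial) fails the environment for rule 2, so it stays [u].
/k/ — between /u/ and /a/; rule 1 does not apply here → [k].
/a/ (between /k/ and /n/): before a nasal consonant, so rule 2 applies → [ã].
/n/ (between /a/ and /n/) is unaffected → [n].
/n/ stays [n].
/a/ (between /n/ and /z/) fails the environment for rule 2, so it stays [a].
/z/ (between /a/ and /j/): no rule targets it → [z].
/j/ (between /z/ and /i/): no rule targets it → [j].
/i/ (between /j/ and /d/): rule 2 targets it, but not before a nasal consonant → unchanged [i].
/d/ (word-final): immediately after a vowel, so rule 3 applies → [ð].

[ukãnnazˈjið]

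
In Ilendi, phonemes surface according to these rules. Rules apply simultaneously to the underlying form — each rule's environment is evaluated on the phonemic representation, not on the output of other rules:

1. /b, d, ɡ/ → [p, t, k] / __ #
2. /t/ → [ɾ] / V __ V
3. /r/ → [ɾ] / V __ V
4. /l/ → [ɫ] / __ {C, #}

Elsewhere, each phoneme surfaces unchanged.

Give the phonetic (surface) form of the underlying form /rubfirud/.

[rubfiɾut]

/r/ (word-initial) fails the environment for rule 3, so it stays [r].
/b/ (between /u/ and /f/) is in the target of rule 1 but the environment (word-finally) is not met → [b].
/r/ — between /i/ and /u/, between two vowels — surfaces as [ɾ] (rule 3).
Rule 1 applies to /d/ (word-final: word-finally) → [t].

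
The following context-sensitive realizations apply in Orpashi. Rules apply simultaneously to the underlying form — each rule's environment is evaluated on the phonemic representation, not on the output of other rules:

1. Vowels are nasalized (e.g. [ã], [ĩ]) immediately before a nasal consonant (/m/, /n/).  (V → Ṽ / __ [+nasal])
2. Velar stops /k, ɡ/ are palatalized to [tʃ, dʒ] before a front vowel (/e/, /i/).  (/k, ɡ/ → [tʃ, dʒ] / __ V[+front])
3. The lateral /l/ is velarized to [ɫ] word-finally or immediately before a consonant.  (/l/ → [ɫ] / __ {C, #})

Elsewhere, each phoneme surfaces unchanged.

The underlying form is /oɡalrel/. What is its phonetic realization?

[oɡaɫreɫ]

/o/ (word-initial) fails the environment for rule 1, so it stays [o].
/ɡ/ (between /o/ and /a/) fails the environment for rule 2, so it stays [ɡ].
/a/ (between /ɡ/ and /l/): rule 1 targets it, but not before a nasal consonant → unchanged [a].
/l/ — between /a/ and /r/, word-finally or immediately before a consonant — surfaces as [ɫ] (rule 3).
/e/ (between /r/ and /l/) is in the target of rule 1 but the environment (before a nasal consonant) is not met → [e].
/l/ — word-final, word-finally or immediately before a consonant — surfaces as [ɫ] (rule 3).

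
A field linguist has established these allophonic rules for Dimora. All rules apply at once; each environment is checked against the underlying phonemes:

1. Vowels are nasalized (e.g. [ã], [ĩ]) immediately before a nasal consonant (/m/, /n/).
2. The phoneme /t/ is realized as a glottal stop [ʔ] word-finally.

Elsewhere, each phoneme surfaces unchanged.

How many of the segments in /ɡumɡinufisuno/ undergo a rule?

Segments that undergo a rule: /u/ → [ũ] (rule 1); /i/ → [ĩ] (rule 1); /u/ → [ũ] (rule 1).
All other segments surface unchanged.

3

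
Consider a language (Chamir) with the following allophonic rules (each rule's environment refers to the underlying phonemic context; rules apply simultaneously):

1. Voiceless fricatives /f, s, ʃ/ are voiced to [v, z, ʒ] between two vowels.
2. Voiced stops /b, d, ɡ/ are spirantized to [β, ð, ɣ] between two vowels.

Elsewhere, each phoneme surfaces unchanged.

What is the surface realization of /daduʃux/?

/d/ (word-initial) is in the target of rule 2 but the environment (between two vowels) is not met → [d].
Rule 2 applies to /d/ (between /a/ and /u/: between two vowels) → [ð].
/ʃ/ — between /u/ and /u/, between two vowels — surfaces as [ʒ] (rule 1).

[daðuʒux]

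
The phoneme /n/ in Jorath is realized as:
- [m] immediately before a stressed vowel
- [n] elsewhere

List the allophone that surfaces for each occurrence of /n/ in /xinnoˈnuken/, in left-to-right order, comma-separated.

[n], [n], [m], [n]

Occurrence 1 (position 3): no conditioning environment matches → elsewhere allophone [n].
Occurrence 2 (position 4): no conditioning environment matches → elsewhere allophone [n].
Occurrence 3 (position 6): immediately before a stressed vowel → [m].
Occurrence 4 (position 10): no conditioning environment matches → elsewhere allophone [n].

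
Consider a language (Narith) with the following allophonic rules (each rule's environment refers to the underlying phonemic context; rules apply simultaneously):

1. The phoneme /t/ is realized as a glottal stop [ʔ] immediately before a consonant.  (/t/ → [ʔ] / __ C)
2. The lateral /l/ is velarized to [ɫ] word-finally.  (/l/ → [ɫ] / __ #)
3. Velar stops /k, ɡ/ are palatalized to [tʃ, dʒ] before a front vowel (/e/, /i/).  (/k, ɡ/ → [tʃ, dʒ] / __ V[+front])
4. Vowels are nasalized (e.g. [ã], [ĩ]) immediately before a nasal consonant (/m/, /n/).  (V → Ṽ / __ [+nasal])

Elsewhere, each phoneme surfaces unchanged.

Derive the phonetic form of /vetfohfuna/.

[veʔfohfũna]

/v/ — not in any rule's target class → [v].
/e/ (between /v/ and /t/): rule 4 targets it, but not before a nasal consonant → unchanged [e].
/t/ — between /e/ and /f/, immediately before a consonant — surfaces as [ʔ] (rule 1).
/f/ — not in any rule's target class → [f].
/o/ (between /f/ and /h/): rule 4 targets it, but not before a nasal consonant → unchanged [o].
/h/ (between /o/ and /f/) is unaffected → [h].
/f/ (between /h/ and /u/): no rule targets it → [f].
/u/ (between /f/ and /n/): before a nasal consonant, so rule 4 applies → [ũ].
/n/ (between /u/ and /a/) is unaffected → [n].
/a/ (word-final) is in the target of rule 4 but the environment (before a nasal consonant) is not met → [a].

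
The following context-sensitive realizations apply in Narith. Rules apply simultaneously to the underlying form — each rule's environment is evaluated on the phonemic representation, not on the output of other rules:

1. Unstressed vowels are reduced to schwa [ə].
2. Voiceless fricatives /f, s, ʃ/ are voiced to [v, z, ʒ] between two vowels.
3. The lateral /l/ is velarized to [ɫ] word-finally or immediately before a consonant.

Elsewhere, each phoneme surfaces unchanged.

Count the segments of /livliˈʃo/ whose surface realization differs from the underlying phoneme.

3

Segments that undergo a rule: /i/ → [ə] (rule 1); /i/ → [ə] (rule 1); /ʃ/ → [ʒ] (rule 2).
All other segments surface unchanged.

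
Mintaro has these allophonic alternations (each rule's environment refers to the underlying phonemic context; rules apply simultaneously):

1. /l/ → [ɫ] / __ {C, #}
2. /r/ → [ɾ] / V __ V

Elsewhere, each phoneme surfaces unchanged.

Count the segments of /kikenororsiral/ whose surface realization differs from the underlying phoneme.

Segments that undergo a rule: /r/ → [ɾ] (rule 2); /r/ → [ɾ] (rule 2); /l/ → [ɫ] (rule 1).
All other segments surface unchanged.

3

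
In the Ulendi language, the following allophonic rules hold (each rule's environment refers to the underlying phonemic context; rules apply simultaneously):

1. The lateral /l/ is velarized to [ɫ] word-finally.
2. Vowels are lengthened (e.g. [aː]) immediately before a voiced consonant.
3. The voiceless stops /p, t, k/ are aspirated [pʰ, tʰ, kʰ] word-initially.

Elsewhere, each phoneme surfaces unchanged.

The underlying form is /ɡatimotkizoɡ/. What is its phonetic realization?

/a/ — between /ɡ/ and /t/; rule 2 does not apply here → [a].
/t/ (between /a/ and /i/): rule 3 targets it, but not word-initially → unchanged [t].
/i/ (between /t/ and /m/) occurs before a voiced consonant → [iː] by rule 2.
/o/ (between /m/ and /t/): rule 2 targets it, but not before a voiced consonant → unchanged [o].
/t/ (between /o/ and /k/) is in the target of rule 3 but the environment (word-initially) is not met → [t].
/k/ (between /t/ and /i/) is in the target of rule 3 but the environment (word-initially) is not met → [k].
/i/ (between /k/ and /z/) occurs before a voiced consonant → [iː] by rule 2.
/o/ (between /z/ and /ɡ/): before a voiced consonant, so rule 2 applies → [oː].

[ɡatiːmotkiːzoːɡ]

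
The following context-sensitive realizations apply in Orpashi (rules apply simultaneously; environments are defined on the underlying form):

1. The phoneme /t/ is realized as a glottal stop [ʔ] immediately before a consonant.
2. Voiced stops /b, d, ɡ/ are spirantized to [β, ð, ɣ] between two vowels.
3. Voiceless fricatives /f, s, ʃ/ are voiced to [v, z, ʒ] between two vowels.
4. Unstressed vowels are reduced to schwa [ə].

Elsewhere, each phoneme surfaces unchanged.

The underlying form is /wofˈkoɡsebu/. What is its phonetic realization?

/w/ stays [w].
/o/ — between /w/ and /f/, in an unstressed syllable — surfaces as [ə] (rule 4).
/f/ (between /o/ and /k/) is in the target of rule 3 but the environment (between two vowels) is not met → [f].
/k/ (between /f/ and /o/): no rule targets it → [k].
/o/ (between /k/ and /ɡ/) is in the target of rule 4 but the environment (in an unstressed syllable) is not met → [o].
/ɡ/ (between /o/ and /s/) fails the environment for rule 2, so it stays [ɡ].
/s/ (between /ɡ/ and /e/) fails the environment for rule 3, so it stays [s].
/e/ (between /s/ and /b/): in an unstressed syllable, so rule 4 applies → [ə].
/b/ (between /e/ and /u/): between two vowels, so rule 2 applies → [β].
Rule 4 applies to /u/ (word-final: in an unstressed syllable) → [ə].

[wəfˈkoɡsəβə]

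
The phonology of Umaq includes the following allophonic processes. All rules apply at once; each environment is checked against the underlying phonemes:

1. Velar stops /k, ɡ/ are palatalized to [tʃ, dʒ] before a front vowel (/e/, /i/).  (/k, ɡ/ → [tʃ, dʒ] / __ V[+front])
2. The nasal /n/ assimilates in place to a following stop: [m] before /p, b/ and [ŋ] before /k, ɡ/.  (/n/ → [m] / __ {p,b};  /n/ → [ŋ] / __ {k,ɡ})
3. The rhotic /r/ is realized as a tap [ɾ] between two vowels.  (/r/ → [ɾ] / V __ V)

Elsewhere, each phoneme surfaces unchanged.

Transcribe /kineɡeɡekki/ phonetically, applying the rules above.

/k/ — word-initial, before a front vowel — surfaces as [tʃ] (rule 1).
/i/ stays [i].
/n/ — between /i/ and /e/; rule 2 does not apply here → [n].
/e/ stays [e].
/ɡ/ meets the environment for rule 1 (before a front vowel) → [dʒ].
/e/ (between /ɡ/ and /ɡ/) is unaffected → [e].
/ɡ/ (between /e/ and /e/): before a front vowel, so rule 1 applies → [dʒ].
/e/ stays [e].
/k/ — between /e/ and /k/; rule 1 does not apply here → [k].
/k/ meets the environment for rule 1 (before a front vowel) → [tʃ].
/i/ (word-final) is unaffected → [i].

[tʃinedʒedʒektʃi]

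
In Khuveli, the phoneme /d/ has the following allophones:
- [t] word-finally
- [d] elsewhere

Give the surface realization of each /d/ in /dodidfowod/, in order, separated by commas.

Occurrence 1 (position 1): no conditioning environment matches → elsewhere allophone [d].
Occurrence 2 (position 3): no conditioning environment matches → elsewhere allophone [d].
Occurrence 3 (position 5): no conditioning environment matches → elsewhere allophone [d].
Occurrence 4 (position 10): word-finally → [t].

[d], [d], [d], [t]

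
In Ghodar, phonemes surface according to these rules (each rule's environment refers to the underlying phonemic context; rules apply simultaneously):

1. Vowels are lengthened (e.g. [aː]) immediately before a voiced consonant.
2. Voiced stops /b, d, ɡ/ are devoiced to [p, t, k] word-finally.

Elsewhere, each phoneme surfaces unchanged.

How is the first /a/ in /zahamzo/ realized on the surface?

/a/ (between /z/ and /h/) is in the target of rule 1 but the environment (before a voiced consonant) is not met → [a].

[a]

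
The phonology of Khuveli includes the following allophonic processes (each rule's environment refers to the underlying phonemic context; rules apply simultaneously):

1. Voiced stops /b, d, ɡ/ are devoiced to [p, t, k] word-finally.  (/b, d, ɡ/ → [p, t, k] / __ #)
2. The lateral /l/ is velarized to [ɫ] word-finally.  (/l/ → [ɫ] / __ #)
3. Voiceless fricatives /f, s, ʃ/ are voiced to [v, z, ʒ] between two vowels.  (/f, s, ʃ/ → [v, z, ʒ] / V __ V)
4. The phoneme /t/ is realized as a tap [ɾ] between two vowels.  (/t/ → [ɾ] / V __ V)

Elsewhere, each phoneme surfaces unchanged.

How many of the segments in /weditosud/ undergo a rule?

3

Segments that undergo a rule: /t/ → [ɾ] (rule 4); /s/ → [z] (rule 3); /d/ → [t] (rule 1).
All other segments surface unchanged.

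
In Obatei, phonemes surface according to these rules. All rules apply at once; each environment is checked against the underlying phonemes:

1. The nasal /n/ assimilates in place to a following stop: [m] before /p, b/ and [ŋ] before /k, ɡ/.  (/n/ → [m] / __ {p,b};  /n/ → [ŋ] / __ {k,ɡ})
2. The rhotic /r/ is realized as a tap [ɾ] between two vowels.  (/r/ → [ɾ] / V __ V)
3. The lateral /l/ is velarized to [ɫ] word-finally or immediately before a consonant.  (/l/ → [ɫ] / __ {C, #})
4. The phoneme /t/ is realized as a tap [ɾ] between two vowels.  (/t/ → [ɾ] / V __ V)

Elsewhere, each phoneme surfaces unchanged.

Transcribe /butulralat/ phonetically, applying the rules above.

[buɾuɫralat]

/b/ stays [b].
/u/ (between /b/ and /t/) is unaffected → [u].
/t/ (between /u/ and /u/): between two vowels, so rule 4 applies → [ɾ].
/u/ — not in any rule's target class → [u].
/l/ (between /u/ and /r/): word-finally or immediately before a consonant, so rule 3 applies → [ɫ].
/r/ (between /l/ and /a/) is in the target of rule 2 but the environment (between two vowels) is not met → [r].
/a/ stays [a].
/l/ (between /a/ and /a/): rule 3 targets it, but not word-finally or immediately before a consonant → unchanged [l].
/a/ stays [a].
/t/ (word-final): rule 4 targets it, but not between two vowels → unchanged [t].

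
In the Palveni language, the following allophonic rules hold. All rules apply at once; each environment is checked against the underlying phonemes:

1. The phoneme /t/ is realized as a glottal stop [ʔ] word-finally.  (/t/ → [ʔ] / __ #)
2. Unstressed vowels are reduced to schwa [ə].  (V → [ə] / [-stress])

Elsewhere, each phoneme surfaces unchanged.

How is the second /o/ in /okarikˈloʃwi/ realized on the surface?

/o/ (between /l/ and /ʃ/) is in the target of rule 2 but the environment (in an unstressed syllable) is not met → [o].

[o]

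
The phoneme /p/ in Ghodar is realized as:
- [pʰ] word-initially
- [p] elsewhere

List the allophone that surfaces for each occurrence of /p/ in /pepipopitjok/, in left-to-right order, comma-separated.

[pʰ], [p], [p], [p]

Occurrence 1 (position 1): word-initially → [pʰ].
Occurrence 2 (position 3): no conditioning environment matches → elsewhere allophone [p].
Occurrence 3 (position 5): no conditioning environment matches → elsewhere allophone [p].
Occurrence 4 (position 7): no conditioning environment matches → elsewhere allophone [p].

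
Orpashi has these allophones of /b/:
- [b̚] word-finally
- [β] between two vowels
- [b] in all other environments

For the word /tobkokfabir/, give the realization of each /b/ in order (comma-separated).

Occurrence 1 (position 3): no conditioning environment matches → elsewhere allophone [b].
Occurrence 2 (position 9): between two vowels → [β].

[b], [β]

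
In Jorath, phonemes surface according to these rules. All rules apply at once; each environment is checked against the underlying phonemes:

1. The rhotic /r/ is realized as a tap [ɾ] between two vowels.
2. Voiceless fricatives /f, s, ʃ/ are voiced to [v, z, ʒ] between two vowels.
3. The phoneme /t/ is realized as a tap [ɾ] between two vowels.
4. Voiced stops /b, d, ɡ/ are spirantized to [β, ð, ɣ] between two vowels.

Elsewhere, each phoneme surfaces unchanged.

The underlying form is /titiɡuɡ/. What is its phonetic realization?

[tiɾiɣuɡ]

/t/ (word-initial): rule 3 targets it, but not between two vowels → unchanged [t].
/t/ (between /i/ and /i/) occurs between two vowels → [ɾ] by rule 3.
/ɡ/ (between /i/ and /u/): between two vowels, so rule 4 applies → [ɣ].
/ɡ/ (word-final) is in the target of rule 4 but the environment (between two vowels) is not met → [ɡ].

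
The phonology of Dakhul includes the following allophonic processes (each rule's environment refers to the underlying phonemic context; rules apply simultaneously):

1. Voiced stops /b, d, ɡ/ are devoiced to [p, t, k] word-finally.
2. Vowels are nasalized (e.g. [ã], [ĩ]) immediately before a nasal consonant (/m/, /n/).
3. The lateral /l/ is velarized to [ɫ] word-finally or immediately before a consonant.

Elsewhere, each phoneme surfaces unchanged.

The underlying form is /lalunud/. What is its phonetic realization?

[lalũnut]

/l/ — word-initial; rule 3 does not apply here → [l].
/a/ (between /l/ and /l/) fails the environment for rule 2, so it stays [a].
/l/ (between /a/ and /u/): rule 3 targets it, but not word-finally or immediately before a consonant → unchanged [l].
Rule 2 applies to /u/ (between /l/ and /n/: before a nasal consonant) → [ũ].
/n/ — not in any rule's target class → [n].
/u/ (between /n/ and /d/): rule 2 targets it, but not before a nasal consonant → unchanged [u].
/d/ meets the environment for rule 1 (word-finally) → [t].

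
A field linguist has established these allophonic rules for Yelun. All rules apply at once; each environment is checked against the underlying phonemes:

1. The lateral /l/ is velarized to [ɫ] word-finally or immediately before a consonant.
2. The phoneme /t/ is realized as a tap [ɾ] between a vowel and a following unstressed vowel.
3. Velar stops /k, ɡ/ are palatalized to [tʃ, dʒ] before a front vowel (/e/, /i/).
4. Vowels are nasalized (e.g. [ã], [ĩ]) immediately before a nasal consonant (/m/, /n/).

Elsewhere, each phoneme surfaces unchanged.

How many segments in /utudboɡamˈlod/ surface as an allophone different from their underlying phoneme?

2

Segments that undergo a rule: /t/ → [ɾ] (rule 2); /a/ → [ã] (rule 4).
All other segments surface unchanged.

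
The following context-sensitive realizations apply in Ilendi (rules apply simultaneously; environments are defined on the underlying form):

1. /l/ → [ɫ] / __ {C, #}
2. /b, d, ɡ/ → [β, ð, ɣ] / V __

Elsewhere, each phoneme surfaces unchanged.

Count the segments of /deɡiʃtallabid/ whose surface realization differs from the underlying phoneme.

Segments that undergo a rule: /ɡ/ → [ɣ] (rule 2); /l/ → [ɫ] (rule 1); /b/ → [β] (rule 2); /d/ → [ð] (rule 2).
All other segments surface unchanged.

4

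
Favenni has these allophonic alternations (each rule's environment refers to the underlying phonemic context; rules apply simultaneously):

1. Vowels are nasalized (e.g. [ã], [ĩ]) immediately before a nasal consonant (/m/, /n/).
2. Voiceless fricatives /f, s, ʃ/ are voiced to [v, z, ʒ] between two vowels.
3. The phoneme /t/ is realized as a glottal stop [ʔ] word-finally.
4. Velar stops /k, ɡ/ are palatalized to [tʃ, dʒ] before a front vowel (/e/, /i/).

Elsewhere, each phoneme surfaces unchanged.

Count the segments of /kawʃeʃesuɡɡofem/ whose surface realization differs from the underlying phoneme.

Segments that undergo a rule: /ʃ/ → [ʒ] (rule 2); /s/ → [z] (rule 2); /f/ → [v] (rule 2); /e/ → [ẽ] (rule 1).
All other segments surface unchanged.

4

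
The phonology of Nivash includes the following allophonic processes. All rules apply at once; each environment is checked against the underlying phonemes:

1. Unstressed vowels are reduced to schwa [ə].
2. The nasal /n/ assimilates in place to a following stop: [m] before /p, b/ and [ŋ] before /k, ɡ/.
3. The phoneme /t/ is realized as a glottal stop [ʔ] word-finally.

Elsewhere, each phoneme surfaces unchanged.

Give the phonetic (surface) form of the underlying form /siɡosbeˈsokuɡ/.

[səɡəsbəˈsokəɡ]

/s/ — not in any rule's target class → [s].
/i/ (between /s/ and /ɡ/) occurs in an unstressed syllable → [ə] by rule 1.
/ɡ/ (between /i/ and /o/): no rule targets it → [ɡ].
/o/ (between /ɡ/ and /s/): in an unstressed syllable, so rule 1 applies → [ə].
/s/ (between /o/ and /b/): no rule targets it → [s].
/b/ (between /s/ and /e/) is unaffected → [b].
/e/ meets the environment for rule 1 (in an unstressed syllable) → [ə].
/s/ (between /e/ and /o/) is unaffected → [s].
/o/ (between /s/ and /k/): rule 1 targets it, but not in an unstressed syllable → unchanged [o].
/k/ — not in any rule's target class → [k].
Rule 1 applies to /u/ (between /k/ and /ɡ/: in an unstressed syllable) → [ə].
/ɡ/ (word-final) is unaffected → [ɡ].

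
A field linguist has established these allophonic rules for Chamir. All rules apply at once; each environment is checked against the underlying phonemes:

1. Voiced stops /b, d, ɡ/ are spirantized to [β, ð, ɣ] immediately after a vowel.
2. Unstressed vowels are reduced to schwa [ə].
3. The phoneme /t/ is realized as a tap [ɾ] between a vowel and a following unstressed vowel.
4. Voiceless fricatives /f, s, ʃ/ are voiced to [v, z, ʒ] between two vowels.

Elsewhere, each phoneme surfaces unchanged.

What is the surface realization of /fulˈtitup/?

/f/ — word-initial; rule 4 does not apply here → [f].
/u/ (between /f/ and /l/): in an unstressed syllable, so rule 2 applies → [ə].
/l/ — not in any rule's target class → [l].
/t/ — between /l/ and /i/; rule 3 does not apply here → [t].
/i/ (between /t/ and /t/) fails the environment for rule 2, so it stays [i].
/t/ meets the environment for rule 3 (between a vowel and a following unstressed vowel) → [ɾ].
/u/ meets the environment for rule 2 (in an unstressed syllable) → [ə].
/p/ — not in any rule's target class → [p].

[fəlˈtiɾəp]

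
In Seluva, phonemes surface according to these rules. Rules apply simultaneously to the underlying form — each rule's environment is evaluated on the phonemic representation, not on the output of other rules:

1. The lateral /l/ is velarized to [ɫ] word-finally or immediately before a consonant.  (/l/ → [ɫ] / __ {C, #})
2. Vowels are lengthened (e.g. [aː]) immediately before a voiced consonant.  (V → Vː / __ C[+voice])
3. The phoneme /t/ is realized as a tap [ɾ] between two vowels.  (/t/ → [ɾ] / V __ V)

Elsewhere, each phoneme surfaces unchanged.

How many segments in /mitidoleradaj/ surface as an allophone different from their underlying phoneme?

6

Segments that undergo a rule: /t/ → [ɾ] (rule 3); /i/ → [iː] (rule 2); /o/ → [oː] (rule 2); /e/ → [eː] (rule 2); /a/ → [aː] (rule 2); /a/ → [aː] (rule 2).
All other segments surface unchanged.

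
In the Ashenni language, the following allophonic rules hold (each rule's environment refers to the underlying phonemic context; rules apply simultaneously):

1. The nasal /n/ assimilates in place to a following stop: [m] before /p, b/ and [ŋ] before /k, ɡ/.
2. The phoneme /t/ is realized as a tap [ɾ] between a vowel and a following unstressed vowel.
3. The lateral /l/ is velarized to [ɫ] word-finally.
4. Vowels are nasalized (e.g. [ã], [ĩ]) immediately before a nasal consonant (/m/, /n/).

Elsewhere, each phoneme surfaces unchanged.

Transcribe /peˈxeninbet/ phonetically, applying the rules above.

/p/ (word-initial): no rule targets it → [p].
/e/ (between /p/ and /x/) is in the target of rule 4 but the environment (before a nasal consonant) is not met → [e].
/x/ — not in any rule's target class → [x].
/e/ meets the environment for rule 4 (before a nasal consonant) → [ẽ].
/n/ (between /e/ and /i/) fails the environment for rule 1, so it stays [n].
Rule 4 applies to /i/ (between /n/ and /n/: before a nasal consonant) → [ĩ].
/n/ meets the environment for rule 1 (before a labial or velar stop) → [m].
/b/ (between /n/ and /e/) is unaffected → [b].
/e/ (between /b/ and /t/) is in the target of rule 4 but the environment (before a nasal consonant) is not met → [e].
/t/ (word-final): rule 2 targets it, but not between a vowel and a following unstressed vowel → unchanged [t].

[peˈxẽnĩmbet]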